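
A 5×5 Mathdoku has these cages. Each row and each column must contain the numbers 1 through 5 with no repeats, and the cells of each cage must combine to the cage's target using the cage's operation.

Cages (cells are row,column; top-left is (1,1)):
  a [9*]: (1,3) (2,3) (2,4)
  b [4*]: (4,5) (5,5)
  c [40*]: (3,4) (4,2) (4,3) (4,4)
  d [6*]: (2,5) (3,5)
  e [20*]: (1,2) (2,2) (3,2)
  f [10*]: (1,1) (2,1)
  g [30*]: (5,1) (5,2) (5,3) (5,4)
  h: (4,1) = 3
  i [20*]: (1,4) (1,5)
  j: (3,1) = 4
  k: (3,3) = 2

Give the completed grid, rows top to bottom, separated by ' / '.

2 1 3 4 5 / 5 4 1 3 2 / 4 5 2 1 3 / 3 2 4 5 1 / 1 3 5 2 4

Cage a has product 9, which forces (1,3) = 3.
The 3 cells of cage a must have product 9; hence (2,3) = 1.
Cage a has product 9, which forces (2,4) = 3.
3 is placed in row 2, leaving (2,5) = 2.
Cage j is a single given cell; hence (3,1) = 4.
Cage k is given, which forces (3,3) = 2.
Column 5 now contains 2, which forces (3,5) = 3.
Cage h is a single given cell, which forces (4,1) = 3.
Column 3 already has 2, which forces (5,3) = 5.
Cage f's pair has product 10; hence (1,1) = 2.
Row 2 now contains 2, so (2,1) = 5.
Row 2 now contains 5, so (2,2) = 4.
Column 3 already has 5; hence (4,3) = 4.
4 is placed in row 4, which forces (4,5) = 1.
Column 1 now contains 2, leaving (5,1) = 1.
Cage g needs product 30; hence (5,2) = 3.
Row 5 already has 1, so (5,4) = 2.
1 is placed in column 5, leaving (5,5) = 4.
Cage i's pair has product 20; hence (1,4) = 4.
Column 5 now contains 4, leaving (1,5) = 5.
Cage c needs product 40, which forces (3,4) = 1.
The 4 cells of cage c must have product 40; hence (4,2) = 2.
Column 4 now contains 2, leaving (4,4) = 5.
5 is placed in row 1; hence (1,2) = 1.
Row 3 now contains 1, so (3,2) = 5.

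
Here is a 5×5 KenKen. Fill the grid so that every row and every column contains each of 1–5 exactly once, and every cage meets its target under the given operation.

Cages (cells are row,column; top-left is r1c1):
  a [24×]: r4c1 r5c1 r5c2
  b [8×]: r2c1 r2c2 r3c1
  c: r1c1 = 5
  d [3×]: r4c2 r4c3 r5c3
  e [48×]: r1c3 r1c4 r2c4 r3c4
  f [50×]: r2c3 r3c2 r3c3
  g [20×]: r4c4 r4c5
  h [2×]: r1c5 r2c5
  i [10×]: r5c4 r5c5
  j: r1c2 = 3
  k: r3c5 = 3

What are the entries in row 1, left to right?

5 3 4 1 2

Cage c is given, which forces r1c1 = 5.
J is a freebie; hence r1c2 = 3.
The 3 cells of cage f must have product 50, which forces r2c3 = 5.
Cage f has product 50; hence r3c2 = 5.
The 3 cells of cage f must have product 50, leaving r3c3 = 2.
Cage k is a single given cell, which forces r3c5 = 3.
The 3 cells of cage d must have product 3, which forces r4c2 = 1.
Cage d has product 3; hence r4c3 = 3.
Cage d has product 3; hence r5c3 = 1.
Column 3 already has 2, which forces r1c3 = 4.
The 4 cells of cage e must have product 48; hence r1c4 = 1.
Row 1 now contains 1; hence r1c5 = 2.
The 4 cells of cage e must have product 48, so r2c4 = 3.
2 is placed in column 5, which forces r2c5 = 1.
Cage e has product 48, which forces r3c4 = 4.
Column 4 now contains 4; hence r4c4 = 5.
Row 4 already has 5, so r4c5 = 4.
The 3 cells of cage a must have product 24, leaving r5c1 = 3.
Column 4 now contains 5, so r5c4 = 2.
2 is placed in column 5, which forces r5c5 = 5.
Row 3 now contains 4, so r3c1 = 1.
Row 4 now contains 4; hence r4c1 = 2.
Row 5 already has 2, leaving r5c2 = 4.
Column 1 already has 2, which forces r2c1 = 4.
Column 2 now contains 4; hence r2c2 = 2.
Filled in: 5 3 4 1 2 / 4 2 5 3 1 / 1 5 2 4 3 / 2 1 3 5 4 / 3 4 1 2 5.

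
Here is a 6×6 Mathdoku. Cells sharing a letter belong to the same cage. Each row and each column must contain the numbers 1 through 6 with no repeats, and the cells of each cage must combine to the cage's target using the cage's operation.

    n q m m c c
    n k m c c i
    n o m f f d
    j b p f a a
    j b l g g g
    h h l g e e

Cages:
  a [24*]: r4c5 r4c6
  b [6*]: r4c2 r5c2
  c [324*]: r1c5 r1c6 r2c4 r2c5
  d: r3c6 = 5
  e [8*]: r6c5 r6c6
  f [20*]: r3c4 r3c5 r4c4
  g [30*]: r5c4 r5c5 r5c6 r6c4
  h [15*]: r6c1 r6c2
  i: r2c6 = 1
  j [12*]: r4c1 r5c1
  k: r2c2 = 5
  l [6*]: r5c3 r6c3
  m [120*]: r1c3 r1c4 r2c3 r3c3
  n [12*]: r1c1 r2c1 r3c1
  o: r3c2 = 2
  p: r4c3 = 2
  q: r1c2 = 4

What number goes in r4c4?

5

Q is a freebie, leaving r1c2 = 4.
Cage k is given, so r2c2 = 5.
Cage i is a single given cell, so r2c6 = 1.
O is a freebie, leaving r3c2 = 2.
Cage d is given, leaving r3c6 = 5.
P is a freebie; hence r4c3 = 2.
5 is placed in column 2, which forces r6c2 = 3.
Cage f needs product 20, which forces r4c4 = 5.
3 is placed in row 6, leaving r6c1 = 5.
Cage m needs product 120, so r1c3 = 5.
Cage g has product 30, leaving r5c5 = 5.
Row 2 needs a 2, and only r2c1 is open for it.
The only place for 2 in row 1 is r1c4.
Cage g has product 30, which forces r5c4 = 3.
The 4 cells of cage g must have product 30, leaving r5c6 = 2.
Column 4 now contains 2; hence r6c4 = 1.
Column 6 already has 2, which forces r6c6 = 4.
Cage c needs product 324, leaving r1c5 = 6.
Cage c has product 324, which forces r1c6 = 3.
3 is placed in column 4, leaving r2c4 = 6.
The 4 cells of cage c must have product 324, so r2c5 = 3.
Column 4 already has 1, so r3c4 = 4.
Cage f needs product 20, leaving r3c5 = 1.
Cage j needs two cells with product 12, leaving r4c1 = 3.
Cage a's pair has product 24, leaving r4c5 = 4.
4 is placed in column 6; hence r4c6 = 6.
Row 5 now contains 3; hence r5c1 = 4.
The two cells of cage l must have product 6, so r5c3 = 1.
1 is placed in row 6, which forces r6c3 = 6.
Row 6 now contains 4, leaving r6c5 = 2.
Row 1 now contains 6, so r1c1 = 1.
Row 2 already has 3, leaving r2c3 = 4.
Row 3 now contains 1, so r3c1 = 6.
4 is placed in row 3, leaving r3c3 = 3.
Row 4 now contains 6, which forces r4c2 = 1.
Row 5 now contains 1; hence r5c2 = 6.
The full grid is 1 4 5 2 6 3 / 2 5 4 6 3 1 / 6 2 3 4 1 5 / 3 1 2 5 4 6 / 4 6 1 3 5 2 / 5 3 6 1 2 4.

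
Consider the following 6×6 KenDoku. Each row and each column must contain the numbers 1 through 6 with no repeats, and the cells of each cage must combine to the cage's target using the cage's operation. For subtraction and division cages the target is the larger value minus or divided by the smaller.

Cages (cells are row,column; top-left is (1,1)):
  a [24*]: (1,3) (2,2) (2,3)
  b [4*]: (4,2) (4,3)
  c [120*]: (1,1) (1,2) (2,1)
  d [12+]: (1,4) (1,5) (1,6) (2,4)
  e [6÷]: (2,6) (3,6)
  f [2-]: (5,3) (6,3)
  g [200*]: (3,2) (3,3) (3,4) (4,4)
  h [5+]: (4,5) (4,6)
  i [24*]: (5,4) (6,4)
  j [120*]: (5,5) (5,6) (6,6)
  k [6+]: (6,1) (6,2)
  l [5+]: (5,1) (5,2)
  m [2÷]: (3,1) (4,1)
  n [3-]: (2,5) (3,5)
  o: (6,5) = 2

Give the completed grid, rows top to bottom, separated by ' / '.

4 6 2 1 5 3 / 5 2 6 3 4 1 / 3 4 5 2 1 6 / 6 1 4 5 3 2 / 2 3 1 4 6 5 / 1 5 3 6 2 4

The 4 cells of cage g must have product 200, which forces (4,4) = 5.
Cage o is a single given cell, leaving (6,5) = 2.
The only place for 5 in row 2 is (2,1).
Column 1 now contains 5, leaving (6,1) = 1.
Cage k's pair has sum 6; hence (6,2) = 5.
The 4 cells of cage g must have product 200, so (3,3) = 5.
In row 4, 6 can only go at (4,1), so (4,1) = 6.
Column 1 now contains 6, which forces (1,1) = 4.
The 3 cells of cage c must have product 120, so (1,2) = 6.
Cage m's pair has quotient 2, so (3,1) = 3.
Column 1 now contains 3, leaving (5,1) = 2.
Cage l needs two cells with sum 5, leaving (5,2) = 3.
In row 4, 2 can only go at (4,6), so (4,6) = 2.
Cage h needs two cells with sum 5, so (4,5) = 3.
In row 3, 6 can only go at (3,6), so (3,6) = 6.
6 is placed in column 6, which forces (2,6) = 1.
Cage j has product 120, so (5,5) = 6.
Cage j needs product 120; hence (5,6) = 5.
6 is placed in column 6, leaving (6,6) = 4.
Column 6 now contains 5, leaving (1,6) = 3.
Row 2 now contains 1, so (2,5) = 4.
Cage n needs two cells with difference 3, leaving (3,5) = 1.
Row 5 now contains 6; hence (5,4) = 4.
Row 6 now contains 4, which forces (6,4) = 6.
The 3 cells of cage a must have product 24, which forces (1,3) = 2.
Cage d needs sum 12; hence (1,4) = 1.
1 is placed in column 5, which forces (1,5) = 5.
Row 2 already has 4, leaving (2,2) = 2.
The 3 cells of cage a must have product 24, which forces (2,3) = 6.
Column 4 already has 6, which forces (2,4) = 3.
Cage g has product 200, which forces (3,2) = 4.
Column 4 already has 4; hence (3,4) = 2.
4 is placed in column 2; hence (4,2) = 1.
Row 4 now contains 1, so (4,3) = 4.
Row 5 now contains 4, which forces (5,3) = 1.
Row 6 already has 6; hence (6,3) = 3.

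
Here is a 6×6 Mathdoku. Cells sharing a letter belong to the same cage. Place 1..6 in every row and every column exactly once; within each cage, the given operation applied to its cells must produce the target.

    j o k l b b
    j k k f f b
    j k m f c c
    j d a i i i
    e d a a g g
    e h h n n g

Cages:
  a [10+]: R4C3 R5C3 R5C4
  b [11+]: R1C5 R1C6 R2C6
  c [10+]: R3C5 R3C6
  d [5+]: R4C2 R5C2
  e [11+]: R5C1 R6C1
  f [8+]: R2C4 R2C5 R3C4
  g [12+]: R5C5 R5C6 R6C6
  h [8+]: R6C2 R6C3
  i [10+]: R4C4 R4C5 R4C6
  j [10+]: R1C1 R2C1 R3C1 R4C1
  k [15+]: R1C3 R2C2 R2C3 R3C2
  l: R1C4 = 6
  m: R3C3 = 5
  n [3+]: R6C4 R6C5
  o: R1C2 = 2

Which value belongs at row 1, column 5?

Cage o is given, leaving R1C2 = 2.
Cage l is a single given cell; hence R1C4 = 6.
Cage m is a single given cell, which forces R3C3 = 5.
Row 6 needs a 4, and only R6C6 is open for it.
The two cells of cage c must have sum 10, leaving R3C5 = 4.
Column 6 now contains 4; hence R3C6 = 6.
In row 6, 3 can only go at R6C3, so R6C3 = 3.
Cage h needs two cells with sum 8, leaving R6C2 = 5.
Cage k needs sum 15, which forces R1C3 = 4.
Cage e's pair has sum 11; hence R5C1 = 5.
Row 6 now contains 5, leaving R6C1 = 6.
Cage g needs sum 12, which forces R5C5 = 6.
Cage g needs sum 12, so R5C6 = 2.
The 3 cells of cage a must have sum 10, so R4C3 = 6.
Row 5 already has 6, which forces R5C3 = 1.
Row 5 now contains 2, leaving R5C4 = 3.
Cage k needs sum 15, leaving R2C2 = 6.
Column 3 now contains 6, which forces R2C3 = 2.
Cage k needs sum 15, so R3C2 = 3.
Cage d needs two cells with sum 5, leaving R4C2 = 1.
1 is placed in row 5, leaving R5C2 = 4.
In row 4, 4 can only go at R4C1, so R4C1 = 4.
Cage j has sum 10, leaving R3C1 = 2.
Row 3 already has 2, so R3C4 = 1.
Column 4 now contains 1; hence R6C4 = 2.
2 is placed in row 6, leaving R6C5 = 1.
Cage f needs sum 8, which forces R2C4 = 4.
The 3 cells of cage f must have sum 8, leaving R2C5 = 3.
Row 2 already has 3, which forces R2C6 = 5.
2 is placed in column 4, so R4C4 = 5.
Cage i needs sum 10, which forces R4C5 = 2.
Cage i has sum 10, leaving R4C6 = 3.
The 4 cells of cage j must have sum 10, leaving R1C1 = 3.
Column 5 now contains 3, so R1C5 = 5.
Column 6 already has 5, leaving R1C6 = 1.
Row 2 already has 3; hence R2C1 = 1.
Completed grid: 3 2 4 6 5 1 / 1 6 2 4 3 5 / 2 3 5 1 4 6 / 4 1 6 5 2 3 / 5 4 1 3 6 2 / 6 5 3 2 1 4.

5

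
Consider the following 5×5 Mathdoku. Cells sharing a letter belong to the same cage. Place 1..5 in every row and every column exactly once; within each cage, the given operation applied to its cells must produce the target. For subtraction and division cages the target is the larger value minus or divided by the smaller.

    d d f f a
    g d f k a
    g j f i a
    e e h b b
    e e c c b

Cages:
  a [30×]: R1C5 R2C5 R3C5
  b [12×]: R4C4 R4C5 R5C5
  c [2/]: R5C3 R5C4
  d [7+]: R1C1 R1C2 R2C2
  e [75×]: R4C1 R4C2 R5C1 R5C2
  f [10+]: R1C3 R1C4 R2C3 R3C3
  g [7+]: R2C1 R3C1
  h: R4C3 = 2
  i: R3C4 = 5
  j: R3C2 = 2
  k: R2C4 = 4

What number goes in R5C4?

2

K is a freebie, which forces R2C4 = 4.
Cage j is a single given cell, leaving R3C2 = 2.
Cage i is a single given cell, leaving R3C4 = 5.
5 is placed in row 3, which forces R3C5 = 3.
Cage h is given; hence R4C3 = 2.
Cage g's pair has sum 7, leaving R2C1 = 3.
3 is placed in row 2; hence R2C2 = 1.
Row 2 now contains 1, so R2C3 = 5.
Row 2 now contains 5; hence R2C5 = 2.
3 is placed in row 3, so R3C1 = 4.
Row 3 now contains 4; hence R3C3 = 1.
Cage b has product 12, so R4C4 = 3.
1 is placed in column 3, so R5C3 = 4.
Cage c needs two cells with quotient 2; hence R5C4 = 2.
Row 5 already has 4, leaving R5C5 = 1.
Column 3 now contains 4, leaving R1C3 = 3.
Column 4 now contains 2, leaving R1C4 = 1.
2 is placed in column 5, leaving R1C5 = 5.
The 4 cells of cage e must have product 75, so R4C1 = 1.
Row 4 already has 3; hence R4C2 = 5.
Column 5 already has 1, so R4C5 = 4.
Row 5 already has 1, leaving R5C1 = 5.
The 4 cells of cage e must have product 75; hence R5C2 = 3.
Row 1 now contains 1, leaving R1C1 = 2.
Row 1 now contains 5; hence R1C2 = 4.
Completed grid: 2 4 3 1 5 / 3 1 5 4 2 / 4 2 1 5 3 / 1 5 2 3 4 / 5 3 4 2 1.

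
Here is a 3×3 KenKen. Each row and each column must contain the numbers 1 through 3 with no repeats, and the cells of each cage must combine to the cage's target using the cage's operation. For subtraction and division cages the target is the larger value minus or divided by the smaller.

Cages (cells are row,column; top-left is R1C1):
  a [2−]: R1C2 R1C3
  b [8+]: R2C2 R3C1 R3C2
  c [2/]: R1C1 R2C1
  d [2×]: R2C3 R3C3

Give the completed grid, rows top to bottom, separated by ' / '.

The 3 cells of cage b must have sum 8; hence R2C2 = 3.
Cage b has sum 8, so R3C1 = 3.
The 3 cells of cage b must have sum 8, so R3C2 = 2.
Row 3 already has 2; hence R3C3 = 1.
Column 2 now contains 3, which forces R1C2 = 1.
Column 3 already has 1, leaving R1C3 = 3.
Column 3 already has 1, leaving R2C3 = 2.
1 is placed in row 1, leaving R1C1 = 2.
2 is placed in row 2, which forces R2C1 = 1.

2 1 3 / 1 3 2 / 3 2 1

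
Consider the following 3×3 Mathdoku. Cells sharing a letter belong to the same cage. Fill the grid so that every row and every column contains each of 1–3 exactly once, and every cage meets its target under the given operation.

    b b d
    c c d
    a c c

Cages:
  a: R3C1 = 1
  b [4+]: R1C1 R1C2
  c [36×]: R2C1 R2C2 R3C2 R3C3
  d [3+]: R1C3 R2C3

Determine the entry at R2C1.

Cage a is a single given cell, so R3C1 = 1.
1 is placed in column 1, so R1C1 = 3.
The two cells of cage b must have sum 4, so R1C2 = 1.
Row 1 now contains 1, so R1C3 = 2.
Column 1 now contains 3, leaving R2C1 = 2.
Row 2 now contains 2; hence R2C2 = 3.
2 is placed in column 3, so R2C3 = 1.
3 is placed in column 2, which forces R3C2 = 2.
2 is placed in column 3, leaving R3C3 = 3.
Filled in: 3 1 2 / 2 3 1 / 1 2 3.

2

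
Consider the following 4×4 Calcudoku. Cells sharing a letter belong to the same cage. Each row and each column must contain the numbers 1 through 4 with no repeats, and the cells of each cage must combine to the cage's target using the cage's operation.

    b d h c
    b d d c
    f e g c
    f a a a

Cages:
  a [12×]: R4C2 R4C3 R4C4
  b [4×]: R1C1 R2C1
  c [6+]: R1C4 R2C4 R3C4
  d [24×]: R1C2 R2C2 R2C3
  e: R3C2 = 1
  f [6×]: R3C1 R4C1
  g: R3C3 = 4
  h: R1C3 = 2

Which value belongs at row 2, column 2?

2

Cage h is given, which forces R1C3 = 2.
Cage e is given, so R3C2 = 1.
Cage g is given; hence R3C3 = 4.
Cage d has product 24, which forces R1C2 = 4.
Cage d needs product 24, which forces R2C2 = 2.
Column 3 now contains 4, so R2C3 = 3.
Row 2 now contains 3; hence R2C4 = 1.
4 is placed in column 2, so R4C2 = 3.
Column 3 now contains 3; hence R4C3 = 1.
Row 4 now contains 3; hence R4C4 = 4.
4 is placed in row 1, leaving R1C1 = 1.
Column 4 now contains 1, so R1C4 = 3.
1 is placed in row 2; hence R2C1 = 4.
Cage f's pair has product 6; hence R3C1 = 3.
Cage c has sum 6; hence R3C4 = 2.
Row 4 now contains 3, leaving R4C1 = 2.
The full grid is 1 4 2 3 / 4 2 3 1 / 3 1 4 2 / 2 3 1 4.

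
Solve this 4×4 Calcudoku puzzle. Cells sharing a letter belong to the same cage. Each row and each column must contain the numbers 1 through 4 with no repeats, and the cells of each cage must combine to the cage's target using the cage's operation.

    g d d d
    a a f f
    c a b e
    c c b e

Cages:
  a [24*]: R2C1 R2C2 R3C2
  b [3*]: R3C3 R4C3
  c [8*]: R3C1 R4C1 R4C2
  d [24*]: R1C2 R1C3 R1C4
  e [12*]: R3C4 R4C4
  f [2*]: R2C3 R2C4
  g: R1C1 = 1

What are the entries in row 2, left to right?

Cage g is given, which forces R1C1 = 1.
The 3 cells of cage c must have product 8; hence R4C2 = 1.
1 is placed in row 4; hence R4C3 = 3.
Row 4 already has 3, leaving R4C4 = 4.
Cage c has product 8, which forces R3C1 = 4.
Column 3 now contains 3, leaving R3C3 = 1.
Column 4 already has 4, which forces R3C4 = 3.
4 is placed in row 4, leaving R4C1 = 2.
Cage d has product 24, so R1C2 = 3.
Cage d needs product 24, which forces R1C3 = 4.
3 is placed in column 4, so R1C4 = 2.
2 is placed in column 1, leaving R2C1 = 3.
Cage a has product 24, leaving R2C2 = 4.
Column 3 now contains 1, leaving R2C3 = 2.
Cage f's pair has product 2, leaving R2C4 = 1.
Row 3 already has 3, leaving R3C2 = 2.
The full grid is 1 3 4 2 / 3 4 2 1 / 4 2 1 3 / 2 1 3 4.

3 4 2 1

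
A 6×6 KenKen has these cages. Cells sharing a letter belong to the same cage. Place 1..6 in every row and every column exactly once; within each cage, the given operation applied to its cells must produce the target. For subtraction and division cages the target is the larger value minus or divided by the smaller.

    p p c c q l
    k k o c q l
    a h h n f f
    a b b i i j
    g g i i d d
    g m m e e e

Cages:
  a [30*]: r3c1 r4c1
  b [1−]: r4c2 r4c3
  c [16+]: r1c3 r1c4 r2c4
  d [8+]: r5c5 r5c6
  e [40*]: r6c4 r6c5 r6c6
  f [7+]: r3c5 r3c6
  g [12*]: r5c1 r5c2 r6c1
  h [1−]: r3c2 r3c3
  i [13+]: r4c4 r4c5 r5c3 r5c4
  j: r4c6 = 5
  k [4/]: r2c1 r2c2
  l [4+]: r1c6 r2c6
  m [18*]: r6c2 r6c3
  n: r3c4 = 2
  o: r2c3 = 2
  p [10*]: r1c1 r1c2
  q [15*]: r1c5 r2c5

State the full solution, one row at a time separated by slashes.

O is a freebie, which forces r2c3 = 2.
N is a freebie, leaving r3c4 = 2.
Cage j is given, so r4c6 = 5.
The two cells of cage a must have product 30, so r3c1 = 5.
5 is placed in row 4, leaving r4c1 = 6.
Column 1 already has 5; hence r1c1 = 2.
Cage p's pair has product 10; hence r1c2 = 5.
Row 1 now contains 5, so r1c3 = 6.
6 is placed in row 1, so r1c4 = 4.
Row 1 now contains 5, leaving r1c5 = 3.
Row 1 already has 3, which forces r1c6 = 1.
3 is placed in column 5; hence r2c5 = 5.
Column 6 now contains 1; hence r2c6 = 3.
Column 3 already has 6, leaving r6c3 = 3.
4 is placed in column 4, which forces r6c4 = 5.
5 is placed in row 2; hence r2c4 = 6.
Cage h's pair has difference 1, so r3c2 = 3.
3 is placed in column 3, which forces r3c3 = 4.
Cage f needs two cells with sum 7; hence r3c5 = 1.
Cage f's pair has sum 7, which forces r3c6 = 6.
Column 2 now contains 3, so r4c2 = 2.
Column 3 now contains 4, which forces r4c3 = 1.
Row 4 already has 1, leaving r4c4 = 3.
Row 4 now contains 2, so r4c5 = 4.
Column 3 now contains 4, leaving r5c3 = 5.
3 is placed in column 4, which forces r5c4 = 1.
6 is placed in column 6, leaving r5c6 = 2.
3 is placed in row 6, so r6c2 = 6.
4 is placed in column 5, which forces r6c5 = 2.
Column 6 now contains 2, leaving r6c6 = 4.
The 3 cells of cage g must have product 12, leaving r5c1 = 3.
Row 5 already has 1, so r5c2 = 4.
2 is placed in row 5, leaving r5c5 = 6.
Row 6 already has 4, leaving r6c1 = 1.
1 is placed in column 1, which forces r2c1 = 4.
4 is placed in column 2, which forces r2c2 = 1.

2 5 6 4 3 1 / 4 1 2 6 5 3 / 5 3 4 2 1 6 / 6 2 1 3 4 5 / 3 4 5 1 6 2 / 1 6 3 5 2 4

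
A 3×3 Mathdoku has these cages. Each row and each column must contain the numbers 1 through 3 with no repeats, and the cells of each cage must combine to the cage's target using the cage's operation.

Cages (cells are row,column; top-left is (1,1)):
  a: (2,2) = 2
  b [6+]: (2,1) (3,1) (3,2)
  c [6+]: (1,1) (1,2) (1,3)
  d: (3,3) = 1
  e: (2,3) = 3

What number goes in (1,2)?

1

A is a freebie, which forces (2,2) = 2.
Cage e is a single given cell, so (2,3) = 3.
D is a freebie; hence (3,3) = 1.
Column 3 now contains 1; hence (1,3) = 2.
3 is placed in row 2; hence (2,1) = 1.
Cage b has sum 6, leaving (3,1) = 2.
Row 3 now contains 1, so (3,2) = 3.
Column 1 now contains 1, leaving (1,1) = 3.
3 is placed in column 2, leaving (1,2) = 1.
Completed grid: 3 1 2 / 1 2 3 / 2 3 1.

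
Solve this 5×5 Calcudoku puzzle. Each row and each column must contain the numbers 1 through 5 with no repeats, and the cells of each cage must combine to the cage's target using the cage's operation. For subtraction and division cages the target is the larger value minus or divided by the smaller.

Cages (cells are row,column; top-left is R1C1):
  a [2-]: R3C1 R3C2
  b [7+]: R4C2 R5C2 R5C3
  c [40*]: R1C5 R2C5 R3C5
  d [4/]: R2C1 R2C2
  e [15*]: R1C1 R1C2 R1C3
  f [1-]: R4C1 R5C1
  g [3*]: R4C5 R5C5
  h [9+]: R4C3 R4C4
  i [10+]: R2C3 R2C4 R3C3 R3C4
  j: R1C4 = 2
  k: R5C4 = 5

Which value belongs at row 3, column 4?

Cage j is given, leaving R1C4 = 2.
K is a freebie; hence R5C4 = 5.
The two cells of cage h must have sum 9, which forces R4C3 = 5.
Column 4 already has 5, so R4C4 = 4.
The only place for 4 in row 1 is R1C5.
The only place for 3 in row 2 is R2C4.
3 is placed in column 4, leaving R3C4 = 1.
The only place for 5 in row 2 is R2C5.
Column 5 already has 5, leaving R3C5 = 2.
The 4 cells of cage i must have sum 10, so R2C3 = 2.
Row 3 already has 2, leaving R3C3 = 4.
In row 5, 2 can only go at R5C1, so R5C1 = 2.
The only place for 2 in row 4 is R4C2.
Cage b needs sum 7, leaving R5C2 = 4.
Cage b needs sum 7, so R5C3 = 1.
Row 5 now contains 1, which forces R5C5 = 3.
Column 3 now contains 1; hence R1C3 = 3.
Cage d's pair has quotient 4, leaving R2C1 = 4.
Column 2 already has 4; hence R2C2 = 1.
3 is placed in column 5; hence R4C5 = 1.
The 3 cells of cage e must have product 15, which forces R1C1 = 1.
1 is placed in column 2, which forces R1C2 = 5.
Column 2 already has 5; hence R3C2 = 3.
1 is placed in row 4, which forces R4C1 = 3.
Row 3 now contains 3, which forces R3C1 = 5.
Completed grid: 1 5 3 2 4 / 4 1 2 3 5 / 5 3 4 1 2 / 3 2 5 4 1 / 2 4 1 5 3.

1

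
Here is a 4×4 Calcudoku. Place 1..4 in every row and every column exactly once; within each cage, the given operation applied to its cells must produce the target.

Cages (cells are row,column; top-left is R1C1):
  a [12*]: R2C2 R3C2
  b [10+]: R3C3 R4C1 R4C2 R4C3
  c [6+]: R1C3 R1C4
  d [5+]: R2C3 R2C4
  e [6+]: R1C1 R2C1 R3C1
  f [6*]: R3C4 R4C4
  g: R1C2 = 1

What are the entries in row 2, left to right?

2 3 4 1

Cage g is given, which forces R1C2 = 1.
Row 1 needs a 3, and only R1C1 is open for it.
The only place for 4 in column 1 is R4C1.
In row 3, 4 can only go at R3C2, so R3C2 = 4.
Column 2 already has 4; hence R2C2 = 3.
Column 2 now contains 3, so R4C2 = 2.
Row 4 already has 2, leaving R4C4 = 3.
The 4 cells of cage b must have sum 10, so R3C3 = 3.
Column 4 already has 3, leaving R3C4 = 2.
3 is placed in row 4, leaving R4C3 = 1.
The two cells of cage c must have sum 6, so R1C3 = 2.
2 is placed in column 4, which forces R1C4 = 4.
Cage e has sum 6; hence R2C1 = 2.
Column 3 now contains 1, which forces R2C3 = 4.
Cage d needs two cells with sum 5, which forces R2C4 = 1.
Row 3 now contains 2, leaving R3C1 = 1.
Filled in: 3 1 2 4 / 2 3 4 1 / 1 4 3 2 / 4 2 1 3.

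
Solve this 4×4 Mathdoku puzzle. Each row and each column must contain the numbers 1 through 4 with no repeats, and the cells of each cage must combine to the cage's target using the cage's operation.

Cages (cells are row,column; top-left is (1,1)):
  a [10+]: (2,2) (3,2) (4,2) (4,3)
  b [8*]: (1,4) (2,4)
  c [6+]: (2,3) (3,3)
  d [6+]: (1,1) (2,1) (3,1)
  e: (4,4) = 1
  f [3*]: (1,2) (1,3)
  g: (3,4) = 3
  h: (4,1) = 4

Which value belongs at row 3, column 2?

Cage g is given, which forces (3,4) = 3.
Cage h is given, leaving (4,1) = 4.
E is a freebie, so (4,4) = 1.
Row 1 needs a 4, and only (1,4) is open for it.
4 is placed in column 4, so (2,4) = 2.
2 is placed in row 2, leaving (2,3) = 4.
Cage c needs two cells with sum 6, which forces (3,3) = 2.
Column 3 now contains 2, leaving (4,3) = 3.
The 3 cells of cage d must have sum 6, which forces (1,1) = 2.
Cage f needs two cells with product 3; hence (1,2) = 3.
3 is placed in column 3, so (1,3) = 1.
Cage d needs sum 6, which forces (2,1) = 3.
Row 2 now contains 4, leaving (2,2) = 1.
2 is placed in row 3; hence (3,1) = 1.
The 4 cells of cage a must have sum 10, so (3,2) = 4.
3 is placed in row 4, so (4,2) = 2.
Filled in: 2 3 1 4 / 3 1 4 2 / 1 4 2 3 / 4 2 3 1.

4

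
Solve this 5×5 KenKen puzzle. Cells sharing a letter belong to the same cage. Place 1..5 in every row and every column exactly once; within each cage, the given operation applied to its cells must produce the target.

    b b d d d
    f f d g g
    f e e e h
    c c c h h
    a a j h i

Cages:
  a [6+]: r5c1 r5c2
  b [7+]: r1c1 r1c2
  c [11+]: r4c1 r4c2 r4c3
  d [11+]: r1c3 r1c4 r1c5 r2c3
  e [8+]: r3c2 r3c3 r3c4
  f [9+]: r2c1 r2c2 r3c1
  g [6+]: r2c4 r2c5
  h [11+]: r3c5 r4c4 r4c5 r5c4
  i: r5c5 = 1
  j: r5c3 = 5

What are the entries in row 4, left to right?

5 2 4 1 3

Cage j is a single given cell; hence r5c3 = 5.
Cage i is a single given cell, so r5c5 = 1.
The only place for 1 in row 4 is r4c4.
Row 1 needs a 1, and only r1c3 is open for it.
Cage e needs sum 8; hence r3c2 = 1.
In row 2, 1 can only go at r2c1, so r2c1 = 1.
The only place for 5 in row 2 is r2c2.
Cage f needs sum 9, leaving r3c1 = 3.
Cage c needs sum 11; hence r4c1 = 5.
Column 1 now contains 5, so r1c1 = 4.
Cage b needs two cells with sum 7; hence r1c2 = 3.
The 3 cells of cage e must have sum 8, so r3c3 = 2.
Cage e needs sum 8; hence r3c4 = 5.
Row 3 now contains 5; hence r3c5 = 4.
2 is placed in column 3; hence r4c3 = 4.
Column 1 now contains 4, leaving r5c1 = 2.
Row 5 now contains 2, leaving r5c2 = 4.
Row 5 now contains 4; hence r5c4 = 3.
5 is placed in column 4; hence r1c4 = 2.
Cage d has sum 11, so r1c5 = 5.
4 is placed in column 3, which forces r2c3 = 3.
The two cells of cage g must have sum 6, which forces r2c4 = 4.
4 is placed in column 5, so r2c5 = 2.
Row 4 already has 4, leaving r4c2 = 2.
Cage h has sum 11, which forces r4c5 = 3.
The full grid is 4 3 1 2 5 / 1 5 3 4 2 / 3 1 2 5 4 / 5 2 4 1 3 / 2 4 5 3 1.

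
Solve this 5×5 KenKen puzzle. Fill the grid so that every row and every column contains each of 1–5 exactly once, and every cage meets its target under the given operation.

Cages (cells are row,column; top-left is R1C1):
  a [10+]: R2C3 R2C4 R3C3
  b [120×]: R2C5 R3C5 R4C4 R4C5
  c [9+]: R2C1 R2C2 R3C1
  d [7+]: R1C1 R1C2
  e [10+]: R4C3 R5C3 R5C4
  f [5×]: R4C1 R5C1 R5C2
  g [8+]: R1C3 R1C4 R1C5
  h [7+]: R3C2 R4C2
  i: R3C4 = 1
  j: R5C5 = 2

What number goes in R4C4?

2

I is a freebie; hence R3C4 = 1.
The 3 cells of cage f must have product 5, which forces R4C1 = 1.
The 3 cells of cage f must have product 5; hence R5C1 = 5.
Cage f needs product 5, which forces R5C2 = 1.
Cage j is given; hence R5C5 = 2.
The 3 cells of cage e must have sum 10, so R4C3 = 3.
Cage b has product 120; hence R4C4 = 2.
Cage e needs sum 10, which forces R5C3 = 4.
Cage e has sum 10, which forces R5C4 = 3.
Cage a has sum 10, so R2C3 = 1.
The 3 cells of cage a must have sum 10; hence R2C4 = 4.
Cage a has sum 10, which forces R3C3 = 5.
1 is placed in column 3, so R1C3 = 2.
Column 4 already has 4; hence R1C4 = 5.
Cage g needs sum 8, which forces R1C5 = 1.
Cage c needs sum 9, leaving R3C1 = 4.
Row 3 already has 4, which forces R3C5 = 3.
4 is placed in column 1, leaving R1C1 = 3.
Cage d needs two cells with sum 7, so R1C2 = 4.
Column 1 already has 3, which forces R2C1 = 2.
Row 2 already has 2, so R2C2 = 3.
Column 5 already has 3, leaving R2C5 = 5.
Row 3 already has 3, so R3C2 = 2.
Cage h needs two cells with sum 7, leaving R4C2 = 5.
The 4 cells of cage b must have product 120, leaving R4C5 = 4.
The full grid is 3 4 2 5 1 / 2 3 1 4 5 / 4 2 5 1 3 / 1 5 3 2 4 / 5 1 4 3 2.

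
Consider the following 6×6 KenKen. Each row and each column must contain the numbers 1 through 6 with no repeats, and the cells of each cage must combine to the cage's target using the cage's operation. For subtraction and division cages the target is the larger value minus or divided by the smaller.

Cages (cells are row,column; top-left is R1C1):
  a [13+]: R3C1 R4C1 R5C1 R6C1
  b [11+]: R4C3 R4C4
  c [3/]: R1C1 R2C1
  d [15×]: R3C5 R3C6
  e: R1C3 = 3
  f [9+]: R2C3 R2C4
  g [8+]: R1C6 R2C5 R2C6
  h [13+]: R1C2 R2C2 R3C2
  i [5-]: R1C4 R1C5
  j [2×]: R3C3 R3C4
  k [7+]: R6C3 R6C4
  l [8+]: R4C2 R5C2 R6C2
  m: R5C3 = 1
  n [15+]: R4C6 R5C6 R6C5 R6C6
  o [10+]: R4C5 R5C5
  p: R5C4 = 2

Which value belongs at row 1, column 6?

E is a freebie, leaving R1C3 = 3.
Cage m is a single given cell; hence R5C3 = 1.
P is a freebie, which forces R5C4 = 2.
1 is placed in column 3, leaving R3C3 = 2.
Column 4 already has 2, so R3C4 = 1.
1 is placed in column 4, leaving R1C4 = 6.
The two cells of cage i must have difference 5, so R1C5 = 1.
6 is placed in column 4, so R4C4 = 5.
Cage k's pair has sum 7, which forces R6C3 = 4.
The two cells of cage k must have sum 7, so R6C4 = 3.
Row 1 now contains 1, which forces R1C1 = 2.
Cage c's pair has quotient 3; hence R2C1 = 6.
Cage f needs two cells with sum 9, leaving R2C3 = 5.
Column 4 now contains 3, which forces R2C4 = 4.
Row 2 already has 4; hence R2C6 = 1.
Row 4 now contains 5, leaving R4C3 = 6.
Row 4 now contains 6; hence R4C5 = 4.
4 is placed in column 5, so R5C5 = 6.
The 3 cells of cage h must have sum 13; hence R3C2 = 6.
In row 3, 4 can only go at R3C1, so R3C1 = 4.
In row 5, 3 can only go at R5C1, so R5C1 = 3.
Column 1 already has 3; hence R4C1 = 1.
Cage a needs sum 13, which forces R6C1 = 5.
Row 6 already has 5, so R6C5 = 2.
2 is placed in row 6, leaving R6C6 = 6.
Cage g needs sum 8; hence R1C6 = 4.
Column 5 now contains 2, so R2C5 = 3.
Column 5 already has 3, leaving R3C5 = 5.
Row 3 now contains 5, so R3C6 = 3.
Column 6 already has 3; hence R4C6 = 2.
Column 6 already has 4, which forces R5C6 = 5.
2 is placed in row 6, leaving R6C2 = 1.
4 is placed in row 1, so R1C2 = 5.
Row 2 already has 3, which forces R2C2 = 2.
Row 4 already has 2, so R4C2 = 3.
Row 5 now contains 5, so R5C2 = 4.
The full grid is 2 5 3 6 1 4 / 6 2 5 4 3 1 / 4 6 2 1 5 3 / 1 3 6 5 4 2 / 3 4 1 2 6 5 / 5 1 4 3 2 6.

4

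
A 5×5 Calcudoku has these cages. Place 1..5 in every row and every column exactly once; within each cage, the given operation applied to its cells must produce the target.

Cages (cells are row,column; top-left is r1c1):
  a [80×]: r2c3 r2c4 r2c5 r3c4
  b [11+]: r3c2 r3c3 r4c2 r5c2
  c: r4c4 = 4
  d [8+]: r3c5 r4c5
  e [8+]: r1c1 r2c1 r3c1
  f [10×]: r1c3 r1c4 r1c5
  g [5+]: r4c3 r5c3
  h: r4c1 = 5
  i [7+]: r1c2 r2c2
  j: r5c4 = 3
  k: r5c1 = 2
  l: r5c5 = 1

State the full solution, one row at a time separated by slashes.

Cage h is a single given cell, so r4c1 = 5.
Cage c is a single given cell, leaving r4c4 = 4.
5 is placed in row 4; hence r4c5 = 3.
Cage k is a single given cell, which forces r5c1 = 2.
Cage j is given, leaving r5c4 = 3.
Cage l is a single given cell, which forces r5c5 = 1.
Cage a has product 80, which forces r2c4 = 5.
Column 4 now contains 4, so r3c4 = 2.
3 is placed in column 5, leaving r3c5 = 5.
Cage g needs two cells with sum 5, so r4c3 = 1.
Row 5 already has 1, leaving r5c3 = 4.
Cage f has product 10, which forces r1c3 = 5.
2 is placed in column 4; hence r1c4 = 1.
Column 5 already has 5, leaving r1c5 = 2.
4 is placed in column 3, leaving r2c3 = 2.
Cage a has product 80, so r2c5 = 4.
Cage b has sum 11; hence r3c2 = 1.
4 is placed in column 3, leaving r3c3 = 3.
Row 4 now contains 1, leaving r4c2 = 2.
4 is placed in row 5; hence r5c2 = 5.
Cage e needs sum 8, which forces r1c1 = 3.
The two cells of cage i must have sum 7, so r1c2 = 4.
Cage e needs sum 8, so r2c1 = 1.
Row 2 now contains 4, so r2c2 = 3.
3 is placed in row 3, so r3c1 = 4.

3 4 5 1 2 / 1 3 2 5 4 / 4 1 3 2 5 / 5 2 1 4 3 / 2 5 4 3 1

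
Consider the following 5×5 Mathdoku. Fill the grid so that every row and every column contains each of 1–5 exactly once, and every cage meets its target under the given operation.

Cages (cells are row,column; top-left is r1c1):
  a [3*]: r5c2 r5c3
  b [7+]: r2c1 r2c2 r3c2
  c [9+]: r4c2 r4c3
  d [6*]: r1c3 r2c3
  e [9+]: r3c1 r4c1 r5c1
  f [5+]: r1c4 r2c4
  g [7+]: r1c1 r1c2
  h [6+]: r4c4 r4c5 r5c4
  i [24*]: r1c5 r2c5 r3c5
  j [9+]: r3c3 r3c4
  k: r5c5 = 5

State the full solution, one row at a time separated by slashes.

Cage k is a single given cell; hence r5c5 = 5.
In row 1, 1 can only go at r1c4, so r1c4 = 1.
Cage f's pair has sum 5, leaving r2c4 = 4.
4 is placed in column 4, so r3c4 = 5.
The 3 cells of cage h must have sum 6, leaving r4c5 = 1.
Row 3 already has 5, leaving r3c3 = 4.
Column 3 now contains 4, so r4c3 = 5.
Cage i has product 24; hence r1c5 = 4.
Row 4 already has 5, so r4c2 = 4.
Cage e needs sum 9, which forces r5c1 = 4.
In row 1, 3 can only go at r1c3, so r1c3 = 3.
Column 3 already has 3, which forces r2c3 = 2.
Row 2 already has 2, so r2c5 = 3.
Column 5 now contains 3, leaving r3c5 = 2.
Cage a's pair has product 3; hence r5c2 = 3.
Column 3 already has 3; hence r5c3 = 1.
Row 5 already has 3, so r5c4 = 2.
Row 2 already has 3, leaving r2c1 = 1.
Cage b needs sum 7, which forces r2c2 = 5.
2 is placed in row 3, which forces r3c1 = 3.
3 is placed in column 2, so r3c2 = 1.
Cage e has sum 9, so r4c1 = 2.
Column 4 now contains 2, so r4c4 = 3.
Column 1 now contains 2, so r1c1 = 5.
5 is placed in column 2, which forces r1c2 = 2.

5 2 3 1 4 / 1 5 2 4 3 / 3 1 4 5 2 / 2 4 5 3 1 / 4 3 1 2 5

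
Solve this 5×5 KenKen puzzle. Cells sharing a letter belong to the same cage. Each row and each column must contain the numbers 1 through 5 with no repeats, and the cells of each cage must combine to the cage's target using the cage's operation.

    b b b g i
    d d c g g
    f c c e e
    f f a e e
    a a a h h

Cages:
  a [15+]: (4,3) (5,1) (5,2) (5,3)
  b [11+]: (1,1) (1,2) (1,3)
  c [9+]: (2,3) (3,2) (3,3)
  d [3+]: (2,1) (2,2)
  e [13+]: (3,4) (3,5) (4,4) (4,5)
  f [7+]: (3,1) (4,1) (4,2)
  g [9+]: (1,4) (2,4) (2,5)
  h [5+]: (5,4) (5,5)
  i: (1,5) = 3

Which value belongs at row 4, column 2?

Cage i is a single given cell; hence (1,5) = 3.
The only place for 1 in row 1 is (1,4).
The 3 cells of cage g must have sum 9, so (2,4) = 3.
The 3 cells of cage g must have sum 9, leaving (2,5) = 5.
3 is placed in column 4; hence (5,4) = 4.
Cage a has sum 15, leaving (4,3) = 5.
Row 4 now contains 5, so (4,4) = 2.
2 is placed in row 4, which forces (4,5) = 4.
Cage h needs two cells with sum 5, leaving (5,5) = 1.
The 3 cells of cage f must have sum 7; hence (3,1) = 3.
2 is placed in column 4, which forces (3,4) = 5.
4 is placed in column 5; hence (3,5) = 2.
Cage f has sum 7, so (4,1) = 1.
Cage f needs sum 7, leaving (4,2) = 3.
1 is placed in column 1; hence (2,1) = 2.
Cage d's pair has sum 3, so (2,2) = 1.
Cage c has sum 9, so (2,3) = 4.
2 is placed in row 3, leaving (3,2) = 4.
Cage c has sum 9, which forces (3,3) = 1.
Column 1 already has 2, so (5,1) = 5.
Row 5 already has 5, leaving (5,2) = 2.
The 4 cells of cage a must have sum 15, which forces (5,3) = 3.
Column 1 already has 5, so (1,1) = 4.
2 is placed in column 2; hence (1,2) = 5.
Column 3 now contains 4, so (1,3) = 2.
The full grid is 4 5 2 1 3 / 2 1 4 3 5 / 3 4 1 5 2 / 1 3 5 2 4 / 5 2 3 4 1.

3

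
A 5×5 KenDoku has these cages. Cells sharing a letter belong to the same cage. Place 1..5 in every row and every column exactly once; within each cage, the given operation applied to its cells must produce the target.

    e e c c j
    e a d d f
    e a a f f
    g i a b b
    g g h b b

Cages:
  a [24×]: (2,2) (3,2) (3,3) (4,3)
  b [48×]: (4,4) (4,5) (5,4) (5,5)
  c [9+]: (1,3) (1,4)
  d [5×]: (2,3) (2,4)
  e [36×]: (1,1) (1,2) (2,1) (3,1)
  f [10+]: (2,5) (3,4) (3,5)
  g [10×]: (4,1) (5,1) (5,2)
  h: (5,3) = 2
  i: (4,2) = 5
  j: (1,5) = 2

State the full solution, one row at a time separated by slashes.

1 3 4 5 2 / 4 2 5 1 3 / 3 4 1 2 5 / 2 5 3 4 1 / 5 1 2 3 4

Cage e has product 36, leaving (1,2) = 3.
Cage j is a single given cell, leaving (1,5) = 2.
Cage i is a single given cell; hence (4,2) = 5.
Cage h is a single given cell, leaving (5,3) = 2.
Cage g needs product 10, which forces (4,1) = 2.
Cage g needs product 10, which forces (5,1) = 5.
2 is placed in row 5; hence (5,2) = 1.
In row 1, 1 can only go at (1,1), so (1,1) = 1.
In row 2, 2 can only go at (2,2), so (2,2) = 2.
Column 2 now contains 2, so (3,2) = 4.
Cage e has product 36, so (2,1) = 4.
Row 3 now contains 4, so (3,1) = 3.
Row 3 now contains 3; hence (3,3) = 1.
Row 3 already has 1, leaving (3,5) = 5.
1 is placed in column 3; hence (4,3) = 3.
1 is placed in column 3, leaving (2,3) = 5.
The two cells of cage d must have product 5, leaving (2,4) = 1.
Column 5 already has 5, so (2,5) = 3.
5 is placed in row 3; hence (3,4) = 2.
1 is placed in column 4; hence (4,4) = 4.
4 is placed in row 4; hence (4,5) = 1.
Column 4 already has 4, which forces (5,4) = 3.
3 is placed in column 5; hence (5,5) = 4.
5 is placed in column 3, leaving (1,3) = 4.
Column 4 already has 4, which forces (1,4) = 5.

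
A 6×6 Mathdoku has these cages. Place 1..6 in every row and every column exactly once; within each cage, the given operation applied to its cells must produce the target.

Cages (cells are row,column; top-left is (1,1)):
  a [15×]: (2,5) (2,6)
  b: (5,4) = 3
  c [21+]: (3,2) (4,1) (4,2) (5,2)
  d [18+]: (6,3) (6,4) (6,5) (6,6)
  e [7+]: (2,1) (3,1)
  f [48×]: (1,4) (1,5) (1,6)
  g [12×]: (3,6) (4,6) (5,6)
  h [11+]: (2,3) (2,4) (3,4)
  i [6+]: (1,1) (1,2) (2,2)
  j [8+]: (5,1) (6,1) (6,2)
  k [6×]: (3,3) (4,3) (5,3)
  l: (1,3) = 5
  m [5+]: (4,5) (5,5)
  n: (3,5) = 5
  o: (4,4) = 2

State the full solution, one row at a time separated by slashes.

L is a freebie, which forces (1,3) = 5.
Cage n is a single given cell; hence (3,5) = 5.
Cage c needs sum 21, so (4,1) = 6.
Cage o is given, so (4,4) = 2.
Cage b is given, which forces (5,4) = 3.
Column 5 now contains 5, leaving (2,5) = 3.
The two cells of cage a must have product 15; hence (2,6) = 5.
Row 2 now contains 5, which forces (2,1) = 4.
Cage e's pair has sum 7, so (3,1) = 3.
The 4 cells of cage d must have sum 18; hence (6,4) = 5.
Cage h has sum 11, leaving (3,4) = 4.
Cage k has product 6, which forces (4,3) = 3.
3 is placed in row 4, leaving (4,6) = 1.
The 3 cells of cage j must have sum 8, which forces (5,1) = 5.
4 is placed in column 4; hence (1,4) = 6.
Column 4 already has 6, which forces (2,4) = 1.
Row 3 now contains 4, which forces (3,2) = 6.
6 is placed in row 3, which forces (3,6) = 2.
The 4 cells of cage c must have sum 21, so (4,2) = 5.
Row 4 now contains 1, which forces (4,5) = 4.
Cage c needs sum 21, which forces (5,2) = 4.
The two cells of cage m must have sum 5, which forces (5,5) = 1.
2 is placed in column 6, leaving (5,6) = 6.
Column 5 already has 4, leaving (6,5) = 6.
Cage d has sum 18, leaving (6,6) = 3.
The 3 cells of cage i must have sum 6; hence (1,1) = 1.
Column 2 now contains 4, leaving (1,2) = 3.
Column 5 already has 4; hence (1,5) = 2.
2 is placed in column 6, leaving (1,6) = 4.
Row 2 now contains 1, so (2,2) = 2.
Row 2 now contains 1, leaving (2,3) = 6.
Row 3 already has 2, so (3,3) = 1.
Row 5 already has 1, which forces (5,3) = 2.
Column 1 now contains 1, leaving (6,1) = 2.
2 is placed in column 2, which forces (6,2) = 1.
6 is placed in row 6; hence (6,3) = 4.

1 3 5 6 2 4 / 4 2 6 1 3 5 / 3 6 1 4 5 2 / 6 5 3 2 4 1 / 5 4 2 3 1 6 / 2 1 4 5 6 3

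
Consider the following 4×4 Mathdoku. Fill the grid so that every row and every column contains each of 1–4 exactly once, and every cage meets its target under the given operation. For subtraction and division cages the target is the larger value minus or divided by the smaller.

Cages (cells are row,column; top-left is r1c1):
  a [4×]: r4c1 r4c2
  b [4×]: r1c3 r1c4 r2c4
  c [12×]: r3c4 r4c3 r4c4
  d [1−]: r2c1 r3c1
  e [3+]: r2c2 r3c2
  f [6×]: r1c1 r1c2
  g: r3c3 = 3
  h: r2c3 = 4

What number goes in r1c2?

3

Cage h is given; hence r2c3 = 4.
Cage g is a single given cell; hence r3c3 = 3.
The 3 cells of cage c must have product 12, which forces r4c4 = 3.
Row 1 needs a 4, and only r1c4 is open for it.
Cage b has product 4, which forces r1c3 = 1.
Cage b has product 4; hence r2c4 = 1.
Column 4 now contains 4, leaving r3c4 = 2.
The 3 cells of cage c must have product 12, so r4c3 = 2.
Row 2 now contains 1; hence r2c2 = 2.
Row 3 now contains 2, leaving r3c2 = 1.
1 is placed in column 2; hence r4c2 = 4.
Cage f needs two cells with product 6, so r1c1 = 2.
Column 2 now contains 2, which forces r1c2 = 3.
Row 2 already has 2; hence r2c1 = 3.
Row 3 already has 1, so r3c1 = 4.
Row 4 now contains 4, leaving r4c1 = 1.
Completed grid: 2 3 1 4 / 3 2 4 1 / 4 1 3 2 / 1 4 2 3.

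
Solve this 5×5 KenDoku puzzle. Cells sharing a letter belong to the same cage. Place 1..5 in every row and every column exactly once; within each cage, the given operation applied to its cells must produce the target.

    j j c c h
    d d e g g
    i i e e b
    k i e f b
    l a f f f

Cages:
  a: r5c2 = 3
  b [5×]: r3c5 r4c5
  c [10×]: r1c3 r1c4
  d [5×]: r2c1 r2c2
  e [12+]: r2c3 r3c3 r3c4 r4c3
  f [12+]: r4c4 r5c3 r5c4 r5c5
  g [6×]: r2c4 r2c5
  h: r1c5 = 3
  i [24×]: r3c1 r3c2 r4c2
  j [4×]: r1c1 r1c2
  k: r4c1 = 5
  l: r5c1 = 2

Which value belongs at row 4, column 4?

2

Cage h is a single given cell; hence r1c5 = 3.
3 is placed in column 5, so r2c5 = 2.
Cage k is given, so r4c1 = 5.
5 is placed in row 4; hence r4c5 = 1.
Cage l is a single given cell, which forces r5c1 = 2.
Cage a is a single given cell, which forces r5c2 = 3.
5 is placed in column 1, leaving r2c1 = 1.
The two cells of cage d must have product 5, leaving r2c2 = 5.
Row 2 now contains 2; hence r2c4 = 3.
The 3 cells of cage i must have product 24, which forces r3c1 = 3.
1 is placed in column 5, which forces r3c5 = 5.
Cage f needs sum 12, so r4c4 = 2.
5 is placed in column 5, leaving r5c5 = 4.
Column 1 now contains 1, so r1c1 = 4.
Cage j's pair has product 4, so r1c2 = 1.
Cage c's pair has product 10, which forces r1c3 = 2.
2 is placed in column 4, so r1c4 = 5.
Row 2 already has 3; hence r2c3 = 4.
Cage i has product 24, leaving r3c2 = 2.
The 4 cells of cage e must have sum 12, which forces r3c3 = 1.
The 4 cells of cage e must have sum 12, leaving r3c4 = 4.
2 is placed in row 4, leaving r4c2 = 4.
Cage e needs sum 12, which forces r4c3 = 3.
Column 3 now contains 1; hence r5c3 = 5.
Column 4 now contains 5, so r5c4 = 1.
The full grid is 4 1 2 5 3 / 1 5 4 3 2 / 3 2 1 4 5 / 5 4 3 2 1 / 2 3 5 1 4.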